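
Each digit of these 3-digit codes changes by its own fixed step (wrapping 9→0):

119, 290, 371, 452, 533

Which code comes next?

First digit — +1 each step, mod 10: 1, 2, 3, 4, 5 → 6.
Second digit: −2 each step, mod 10, so 1, 9, 7, 5, 3 → 1.
Third digit goes 9, 0, 1, 2, 3 → 4 (+1 each step, mod 10).
So the next code is 614.

614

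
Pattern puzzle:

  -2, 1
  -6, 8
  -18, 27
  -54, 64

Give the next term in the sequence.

-162, 125

First coordinate: ×3 each step; -2, -6, -18, -54 → -162.
Second coordinate: perfect cubes: 1³, 2³, 3³, …, so 1, 8, 27, 64 → 125.
Combining the parts gives -162, 125.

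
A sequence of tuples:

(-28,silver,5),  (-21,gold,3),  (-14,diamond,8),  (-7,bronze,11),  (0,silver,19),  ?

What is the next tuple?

(7,gold,30)

First coordinate — +7 each step: -28, -21, -14, -7, 0 → 7.
Rank goes silver, gold, diamond, bronze, silver → gold (repeats silver → gold → diamond → bronze).
Third coordinate — each term is the sum of the two before it: 5, 3, 8, 11, 19 → 30.
Putting it together: (7,gold,30).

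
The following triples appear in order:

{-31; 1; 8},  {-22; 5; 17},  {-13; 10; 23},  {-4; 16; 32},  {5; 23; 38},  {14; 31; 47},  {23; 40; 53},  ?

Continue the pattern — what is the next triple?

{32; 50; 62}

First value: -31, -22, -13, -4, 5, 14, 23 → 32 (+9 each step).
Second value: differences are 4, 5, 6, … (increasing by 1 each time); 1, 5, 10, 16, 23, 31, 40 → 50.
Third value goes 8, 17, 23, 32, 38, 47, 53 → 62 (alternating steps +9, +6, +9, +6, …).
Putting it together: {32; 50; 62}.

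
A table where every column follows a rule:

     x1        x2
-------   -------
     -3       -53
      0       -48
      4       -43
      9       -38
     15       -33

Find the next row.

Column x1: differences are 3, 4, 5, … (increasing by 1 each time); -3, 0, 4, 9, 15 → 22.
Column x2: +5 each step, so -53, -48, -43, -38, -33 → -28.
Putting it together: 22  -28.

22  -28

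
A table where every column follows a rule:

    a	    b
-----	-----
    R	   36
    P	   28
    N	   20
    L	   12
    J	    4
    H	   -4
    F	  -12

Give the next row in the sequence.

Column a: letters move back 2 places in the alphabet; R, P, N, L, J, H, F → D.
Column b: 36, 28, 20, 12, 4, -4, -12 → -20 (−8 each step).
Putting it together: D  -20.

D  -20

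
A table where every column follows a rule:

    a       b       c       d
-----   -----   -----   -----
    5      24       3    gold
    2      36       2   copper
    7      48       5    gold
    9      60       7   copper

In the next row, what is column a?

For the column a, each term is the sum of the two before it: 5, 2, 7, 9 → 16.
Column b: +12 each step, so 24, 36, 48, 60 → 72.
Column c: each term is the sum of the two before it, so 3, 2, 5, 7 → 12.
Column d: alternates gold ↔ copper; gold, copper, gold, copper → gold.

16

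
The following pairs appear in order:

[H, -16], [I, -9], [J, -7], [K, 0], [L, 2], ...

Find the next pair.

Letter: letters move forward 1 place in the alphabet; H, I, J, K, L → M.
For the second entry, alternating steps +7, +2, +7, +2, …: -16, -9, -7, 0, 2 → 9.
So the next pair is [M, 9].

[M, 9]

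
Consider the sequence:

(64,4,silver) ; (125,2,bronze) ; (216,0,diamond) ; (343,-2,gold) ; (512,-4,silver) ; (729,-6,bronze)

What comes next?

(1000,-8,diamond)

First coordinate: perfect cubes: 4³, 5³, 6³, …, so 64, 125, 216, 343, 512, 729 → 1000.
Second coordinate: −2 each step; 4, 2, 0, -2, -4, -6 → -8.
Rank: silver, bronze, diamond, gold, silver, bronze → diamond (repeats silver → bronze → diamond → gold).
Combining the parts gives (1000,-8,diamond).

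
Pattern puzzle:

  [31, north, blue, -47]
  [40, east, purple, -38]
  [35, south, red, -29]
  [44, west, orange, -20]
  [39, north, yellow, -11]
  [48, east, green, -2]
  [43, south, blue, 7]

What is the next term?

First part goes 31, 40, 35, 44, 39, 48, 43 → 52 (alternating steps +9, −5, +9, −5, …).
Direction — repeats north → east → south → west: north, east, south, west, north, east, south → west.
Colour — repeats blue → purple → red → orange → yellow → green: blue, purple, red, orange, yellow, green, blue → purple.
Fourth part: -47, -38, -29, -20, -11, -2, 7 → 16 (+9 each step).
So the next term is [52, west, purple, 16].

[52, west, purple, 16]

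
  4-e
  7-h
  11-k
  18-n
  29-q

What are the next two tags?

First component: each term is the sum of the two before it; 4, 7, 11, 18, 29 → 47 → 76.
Letter: letters move forward 3 places in the alphabet, so e, h, k, n, q → t → w.
So the next two tags are 47-t and 76-w.

47-t then 76-w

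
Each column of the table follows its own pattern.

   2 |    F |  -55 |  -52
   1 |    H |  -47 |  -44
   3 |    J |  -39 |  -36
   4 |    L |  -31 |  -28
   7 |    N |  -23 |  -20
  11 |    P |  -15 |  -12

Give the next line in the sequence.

18  R  -7  -4

First component goes 2, 1, 3, 4, 7, 11 → 18 (each term is the sum of the two before it).
For the letter, letters move forward 2 places in the alphabet: F, H, J, L, N, P → R.
Third component: +8 each step; -55, -47, -39, -31, -23, -15 → -7.
Fourth component goes -52, -44, -36, -28, -20, -12 → -4 (always 3 more than the third component).
Putting it together: 18  R  -7  -4.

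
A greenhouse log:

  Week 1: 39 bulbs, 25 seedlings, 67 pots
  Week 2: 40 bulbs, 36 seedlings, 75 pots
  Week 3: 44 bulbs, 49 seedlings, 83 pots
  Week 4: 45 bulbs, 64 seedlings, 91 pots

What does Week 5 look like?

Bulbs: alternating steps +1, +4, +1, +4, …, so 39, 40, 44, 45 → 49.
Seedlings: 25, 36, 49, 64 → 81 (perfect squares: 5², 6², 7², …).
Pots goes 67, 75, 83, 91 → 99 (+8 each step).
Combining the parts gives 49 bulbs, 81 seedlings, 99 pots.

49 bulbs, 81 seedlings, 99 pots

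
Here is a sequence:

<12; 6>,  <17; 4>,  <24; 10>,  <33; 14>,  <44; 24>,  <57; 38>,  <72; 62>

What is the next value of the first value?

89

For the first value, differences are 5, 7, 9, … (increasing by 2 each time): 12, 17, 24, 33, 44, 57, 72 → 89.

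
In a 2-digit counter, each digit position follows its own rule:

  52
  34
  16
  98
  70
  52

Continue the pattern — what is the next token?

34

First digit: −2 each step, mod 10; 5, 3, 1, 9, 7, 5 → 3.
Second digit goes 2, 4, 6, 8, 0, 2 → 4 (+2 each step, mod 10).
Putting it together: 34.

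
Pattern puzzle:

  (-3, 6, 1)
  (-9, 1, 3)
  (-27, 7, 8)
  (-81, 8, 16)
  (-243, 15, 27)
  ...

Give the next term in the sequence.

(-729, 23, 41)

First slot goes -3, -9, -27, -81, -243 → -729 (×3 each step).
For the second slot, each term is the sum of the two before it: 6, 1, 7, 8, 15 → 23.
Third slot — differences are 2, 5, 8, … (increasing by 3 each time): 1, 3, 8, 16, 27 → 41.
So the next term is (-729, 23, 41).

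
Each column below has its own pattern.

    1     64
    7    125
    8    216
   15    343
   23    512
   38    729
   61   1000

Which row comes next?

First component: each term is the sum of the two before it; 1, 7, 8, 15, 23, 38, 61 → 99.
Second component goes 64, 125, 216, 343, 512, 729, 1000 → 1331 (perfect cubes: 4³, 5³, 6³, …).
So the next row is 99  1331.

99  1331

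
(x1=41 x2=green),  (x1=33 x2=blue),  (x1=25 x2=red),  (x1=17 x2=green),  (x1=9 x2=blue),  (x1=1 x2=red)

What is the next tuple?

X1 — −8 each step: 41, 33, 25, 17, 9, 1 → -7.
X2: green, blue, red, green, blue, red → green (repeats green → blue → red).
So the next tuple is (x1=-7 x2=green).

(x1=-7 x2=green)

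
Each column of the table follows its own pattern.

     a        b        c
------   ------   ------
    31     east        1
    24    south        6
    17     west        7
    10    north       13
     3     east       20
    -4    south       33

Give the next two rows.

-11  west  53; -18  north  86

Column a goes 31, 24, 17, 10, 3, -4 → -11 → -18 (−7 each step).
For the column b, repeats east → south → west → north: east, south, west, north, east, south → west → north.
Column c — each term is the sum of the two before it: 1, 6, 7, 13, 20, 33 → 53 → 86.
Putting the parts together: -11  west  53 and then -18  north  86.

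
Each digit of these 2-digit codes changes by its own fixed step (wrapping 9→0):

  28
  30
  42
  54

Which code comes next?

First digit — +1 each step, mod 10: 2, 3, 4, 5 → 6.
For the second digit, +2 each step, mod 10: 8, 0, 2, 4 → 6.
So the next code is 66.

66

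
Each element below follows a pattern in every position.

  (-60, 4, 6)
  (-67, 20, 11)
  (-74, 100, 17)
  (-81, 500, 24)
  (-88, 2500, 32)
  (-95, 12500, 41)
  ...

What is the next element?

First entry — −7 each step: -60, -67, -74, -81, -88, -95 → -102.
Second entry: ×5 each step; 4, 20, 100, 500, 2500, 12500 → 62500.
Third entry: differences are 5, 6, 7, … (increasing by 1 each time); 6, 11, 17, 24, 32, 41 → 51.
Combining the parts gives (-102, 62500, 51).

(-102, 62500, 51)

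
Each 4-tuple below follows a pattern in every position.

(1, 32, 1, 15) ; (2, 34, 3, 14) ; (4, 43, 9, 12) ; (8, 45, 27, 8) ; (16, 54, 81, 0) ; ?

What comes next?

First coordinate: 1, 2, 4, 8, 16 → 32 (×2 each step).
Second coordinate: alternating steps +2, +9, +2, +9, …, so 32, 34, 43, 45, 54 → 56.
Third coordinate: ×3 each step, so 1, 3, 9, 27, 81 → 243.
Fourth coordinate — together with the first coordinate always sums to 16: 15, 14, 12, 8, 0 → -16.
Combining the parts gives (32, 56, 243, -16).

(32, 56, 243, -16)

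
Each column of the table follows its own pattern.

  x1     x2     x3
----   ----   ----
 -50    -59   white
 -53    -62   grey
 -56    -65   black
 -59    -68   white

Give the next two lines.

Column x1: −3 each step; -50, -53, -56, -59 → -62 → -65.
Column x2: -59, -62, -65, -68 → -71 → -74 (always 9 less than the column x1).
Column x3 goes white, grey, black, white → grey → black (repeats white → grey → black).
So the next two lines are -62  -71  grey and -65  -74  black.

-62  -71  grey; -65  -74  black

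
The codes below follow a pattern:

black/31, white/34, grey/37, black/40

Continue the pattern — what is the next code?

white/43

Shade — repeats black → white → grey: black, white, grey, black → white.
Second component: 31, 34, 37, 40 → 43 (+3 each step).
So the next code is white/43.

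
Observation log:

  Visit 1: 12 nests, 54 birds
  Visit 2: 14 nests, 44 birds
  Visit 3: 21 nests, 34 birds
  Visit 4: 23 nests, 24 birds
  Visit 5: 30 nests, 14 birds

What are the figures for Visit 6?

For the nests, alternating steps +2, +7, +2, +7, …: 12, 14, 21, 23, 30 → 32.
Birds: −10 each step; 54, 44, 34, 24, 14 → 4.
Putting it together: 32 nests, 4 birds.

32 nests, 4 birds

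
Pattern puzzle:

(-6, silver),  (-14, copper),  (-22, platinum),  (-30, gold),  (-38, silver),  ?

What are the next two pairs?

(-46, copper), (-54, platinum)

First part goes -6, -14, -22, -30, -38 → -46 → -54 (−8 each step).
For the metal, repeats silver → copper → platinum → gold: silver, copper, platinum, gold, silver → copper → platinum.
So the next two pairs are (-46, copper) and (-54, platinum).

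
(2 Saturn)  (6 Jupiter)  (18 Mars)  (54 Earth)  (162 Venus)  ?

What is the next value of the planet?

Planet goes Saturn, Jupiter, Mars, Earth, Venus → Mercury (runs backward through the planets Mercury→Neptune).

Mercury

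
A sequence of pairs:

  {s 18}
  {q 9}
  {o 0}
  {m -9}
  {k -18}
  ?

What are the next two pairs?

Letter — letters move back 2 places in the alphabet: s, q, o, m, k → i → g.
Second slot: −9 each step, so 18, 9, 0, -9, -18 → -27 → -36.
Putting the parts together: {i -27} and then {g -36}.

{i -27}, {g -36}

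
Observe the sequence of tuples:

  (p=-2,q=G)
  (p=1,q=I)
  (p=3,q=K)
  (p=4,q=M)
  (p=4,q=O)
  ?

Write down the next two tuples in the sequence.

(p=3,q=Q), (p=1,q=S)

P: differences are 3, 2, 1, … (decreasing by 1 each time), so -2, 1, 3, 4, 4 → 3 → 1.
Q: letters move forward 2 places in the alphabet; G, I, K, M, O → Q → S.
Putting the parts together: (p=3,q=Q) and then (p=1,q=S).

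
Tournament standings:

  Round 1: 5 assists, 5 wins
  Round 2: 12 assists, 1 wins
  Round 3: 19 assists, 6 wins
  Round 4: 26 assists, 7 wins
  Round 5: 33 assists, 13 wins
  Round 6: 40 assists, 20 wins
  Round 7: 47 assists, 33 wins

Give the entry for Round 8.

54 assists, 53 wins

Assists: 5, 12, 19, 26, 33, 40, 47 → 54 (+7 each step).
Wins: 5, 1, 6, 7, 13, 20, 33 → 53 (each term is the sum of the two before it).
Putting it together: 54 assists, 53 wins.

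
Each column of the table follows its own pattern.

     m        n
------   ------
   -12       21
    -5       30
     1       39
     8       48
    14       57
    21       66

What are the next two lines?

Column m goes -12, -5, 1, 8, 14, 21 → 27 → 34 (alternating steps +7, +6, +7, +6, …).
Column n — +9 each step: 21, 30, 39, 48, 57, 66 → 75 → 84.
So the next two lines are 27  75 and 34  84.

27  75; 34  84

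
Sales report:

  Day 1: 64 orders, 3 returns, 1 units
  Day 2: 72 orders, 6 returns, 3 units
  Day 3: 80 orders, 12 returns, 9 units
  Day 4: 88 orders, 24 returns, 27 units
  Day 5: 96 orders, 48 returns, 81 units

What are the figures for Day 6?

104 orders, 96 returns, 243 units

For the orders, +8 each step: 64, 72, 80, 88, 96 → 104.
For the returns, ×2 each step: 3, 6, 12, 24, 48 → 96.
For the units, ×3 each step: 1, 3, 9, 27, 81 → 243.
Combining the parts gives 104 orders, 96 returns, 243 units.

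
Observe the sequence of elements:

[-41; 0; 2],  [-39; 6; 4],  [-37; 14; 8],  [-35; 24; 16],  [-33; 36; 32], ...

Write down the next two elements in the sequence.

First entry: +2 each step; -41, -39, -37, -35, -33 → -31 → -29.
Second entry: differences are 6, 8, 10, … (increasing by 2 each time); 0, 6, 14, 24, 36 → 50 → 66.
Third entry — ×2 each step: 2, 4, 8, 16, 32 → 64 → 128.
So the next two elements are [-31; 50; 64] and [-29; 66; 128].

[-31; 50; 64], [-29; 66; 128]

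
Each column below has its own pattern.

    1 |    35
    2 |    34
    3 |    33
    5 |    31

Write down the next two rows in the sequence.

For the first component, each term is the sum of the two before it: 1, 2, 3, 5 → 8 → 13.
Second component — together with the first component always sums to 36: 35, 34, 33, 31 → 28 → 23.
So the next two rows are 8  28 and 13  23.

8  28; 13  23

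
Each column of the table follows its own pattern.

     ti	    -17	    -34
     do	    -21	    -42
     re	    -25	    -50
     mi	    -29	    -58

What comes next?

Note: runs through the solfège scale do→ti; ti, do, re, mi → fa.
Second component goes -17, -21, -25, -29 → -33 (−4 each step).
Third component goes -34, -42, -50, -58 → -66 (always 2 × the second component).
Combining the parts gives fa  -33  -66.

fa  -33  -66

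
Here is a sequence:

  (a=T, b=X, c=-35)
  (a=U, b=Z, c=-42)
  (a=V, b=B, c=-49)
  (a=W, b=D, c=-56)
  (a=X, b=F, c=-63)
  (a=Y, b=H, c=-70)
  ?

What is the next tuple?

(a=Z, b=J, c=-77)

A goes T, U, V, W, X, Y → Z (letters move forward 1 place in the alphabet).
For the b, letters move forward 2 places in the alphabet, wrapping Z→A: X, Z, B, D, F, H → J.
C: −7 each step, so -35, -42, -49, -56, -63, -70 → -77.
Combining the parts gives (a=Z, b=J, c=-77).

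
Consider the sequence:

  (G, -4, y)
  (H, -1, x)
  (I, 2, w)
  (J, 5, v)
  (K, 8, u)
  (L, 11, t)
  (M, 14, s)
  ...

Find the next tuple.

First letter: letters move forward 1 place in the alphabet; G, H, I, J, K, L, M → N.
Second part goes -4, -1, 2, 5, 8, 11, 14 → 17 (+3 each step).
Second letter: y, x, w, v, u, t, s → r (letters move back 1 place in the alphabet).
Putting it together: (N, 17, r).

(N, 17, r)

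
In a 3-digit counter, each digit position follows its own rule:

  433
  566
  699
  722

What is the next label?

855

First digit: 4, 5, 6, 7 → 8 (+1 each step, mod 10).
Second digit: +3 each step, mod 10, so 3, 6, 9, 2 → 5.
Third digit — +3 each step, mod 10: 3, 6, 9, 2 → 5.
Putting it together: 855.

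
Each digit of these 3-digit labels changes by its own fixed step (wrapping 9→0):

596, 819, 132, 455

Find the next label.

778

First digit: 5, 8, 1, 4 → 7 (+3 each step, mod 10).
Second digit goes 9, 1, 3, 5 → 7 (+2 each step, mod 10).
For the third digit, +3 each step, mod 10: 6, 9, 2, 5 → 8.
Putting it together: 778.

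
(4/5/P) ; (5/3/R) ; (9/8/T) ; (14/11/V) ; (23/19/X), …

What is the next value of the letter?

Z

First coordinate: each term is the sum of the two before it; 4, 5, 9, 14, 23 → 37.
Second coordinate: 5, 3, 8, 11, 19 → 30 (each term is the sum of the two before it).
Letter: letters move forward 2 places in the alphabet; P, R, T, V, X → Z.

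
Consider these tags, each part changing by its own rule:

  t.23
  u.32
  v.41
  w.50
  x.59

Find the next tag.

Letter — letters move forward 1 place in the alphabet: t, u, v, w, x → y.
Second component goes 23, 32, 41, 50, 59 → 68 (+9 each step).
So the next tag is y.68.

y.68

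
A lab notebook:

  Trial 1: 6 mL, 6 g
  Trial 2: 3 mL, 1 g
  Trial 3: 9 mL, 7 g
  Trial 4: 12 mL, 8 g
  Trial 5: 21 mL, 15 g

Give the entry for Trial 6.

ML: each term is the sum of the two before it; 6, 3, 9, 12, 21 → 33.
G — each term is the sum of the two before it: 6, 1, 7, 8, 15 → 23.
Combining the parts gives 33 mL, 23 g.

33 mL, 23 g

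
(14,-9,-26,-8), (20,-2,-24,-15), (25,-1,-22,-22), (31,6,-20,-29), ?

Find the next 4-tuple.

(36,7,-18,-36)

First component: alternating steps +6, +5, +6, +5, …; 14, 20, 25, 31 → 36.
For the second component, alternating steps +7, +1, +7, +1, …: -9, -2, -1, 6 → 7.
Third component: +2 each step, so -26, -24, -22, -20 → -18.
Fourth component — −7 each step: -8, -15, -22, -29 → -36.
Putting it together: (36,7,-18,-36).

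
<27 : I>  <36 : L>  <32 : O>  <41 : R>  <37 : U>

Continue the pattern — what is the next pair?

First value goes 27, 36, 32, 41, 37 → 46 (alternating steps +9, −4, +9, −4, …).
Letter goes I, L, O, R, U → X (letters move forward 3 places in the alphabet).
Putting it together: <46 : X>.

<46 : X>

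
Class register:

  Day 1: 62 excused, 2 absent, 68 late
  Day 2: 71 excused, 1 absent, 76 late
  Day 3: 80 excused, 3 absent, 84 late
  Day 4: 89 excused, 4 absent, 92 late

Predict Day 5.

Excused — +9 each step: 62, 71, 80, 89 → 98.
For the absent, each term is the sum of the two before it: 2, 1, 3, 4 → 7.
Late: 68, 76, 84, 92 → 100 (+8 each step).
So the next record is 98 excused, 7 absent, 100 late.

98 excused, 7 absent, 100 late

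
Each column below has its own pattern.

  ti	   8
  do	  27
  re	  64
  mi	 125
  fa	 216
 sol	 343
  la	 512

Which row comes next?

ti  729

Note — runs through the solfège scale do→ti: ti, do, re, mi, fa, sol, la → ti.
Second component goes 8, 27, 64, 125, 216, 343, 512 → 729 (perfect cubes: 2³, 3³, 4³, …).
Combining the parts gives ti  729.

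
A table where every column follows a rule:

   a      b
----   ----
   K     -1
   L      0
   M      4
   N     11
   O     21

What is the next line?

P  34

For the column a, letters move forward 1 place in the alphabet: K, L, M, N, O → P.
Column b: differences are 1, 4, 7, … (increasing by 3 each time), so -1, 0, 4, 11, 21 → 34.
So the next line is P  34.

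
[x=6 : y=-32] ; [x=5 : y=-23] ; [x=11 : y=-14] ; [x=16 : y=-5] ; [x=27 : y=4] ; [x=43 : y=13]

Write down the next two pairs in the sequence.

[x=70 : y=22], [x=113 : y=31]

X — each term is the sum of the two before it: 6, 5, 11, 16, 27, 43 → 70 → 113.
For the y, +9 each step: -32, -23, -14, -5, 4, 13 → 22 → 31.
So the next two pairs are [x=70 : y=22] and [x=113 : y=31].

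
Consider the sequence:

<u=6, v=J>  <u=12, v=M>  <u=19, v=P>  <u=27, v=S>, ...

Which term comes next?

<u=36, v=V>

U: 6, 12, 19, 27 → 36 (differences are 6, 7, 8, … (increasing by 1 each time)).
For the v, letters move forward 3 places in the alphabet: J, M, P, S → V.
So the next term is <u=36, v=V>.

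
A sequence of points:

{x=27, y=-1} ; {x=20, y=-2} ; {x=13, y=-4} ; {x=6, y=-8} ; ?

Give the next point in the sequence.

For the x, −7 each step: 27, 20, 13, 6 → -1.
For the y, ×2 each step: -1, -2, -4, -8 → -16.
So the next point is {x=-1, y=-16}.

{x=-1, y=-16}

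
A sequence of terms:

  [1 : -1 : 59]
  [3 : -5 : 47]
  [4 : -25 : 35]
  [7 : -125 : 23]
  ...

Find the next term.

First part: each term is the sum of the two before it, so 1, 3, 4, 7 → 11.
Second part: -1, -5, -25, -125 → -625 (×5 each step).
Third part: −12 each step, so 59, 47, 35, 23 → 11.
Combining the parts gives [11 : -625 : 11].

[11 : -625 : 11]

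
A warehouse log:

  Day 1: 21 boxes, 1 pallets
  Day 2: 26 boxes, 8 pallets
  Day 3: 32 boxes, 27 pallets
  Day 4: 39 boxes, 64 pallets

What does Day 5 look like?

47 boxes, 125 pallets

Boxes — differences are 5, 6, 7, … (increasing by 1 each time): 21, 26, 32, 39 → 47.
Pallets: perfect cubes: 1³, 2³, 3³, …, so 1, 8, 27, 64 → 125.
So the next record is 47 boxes, 125 pallets.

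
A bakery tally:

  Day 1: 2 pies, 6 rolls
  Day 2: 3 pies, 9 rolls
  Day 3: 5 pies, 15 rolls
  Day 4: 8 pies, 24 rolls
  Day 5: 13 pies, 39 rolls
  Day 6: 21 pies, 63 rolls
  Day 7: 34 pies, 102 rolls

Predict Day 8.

55 pies, 165 rolls

Pies: each term is the sum of the two before it, so 2, 3, 5, 8, 13, 21, 34 → 55.
Rolls: 6, 9, 15, 24, 39, 63, 102 → 165 (always 3 × the pies).
So the next row is 55 pies, 165 rolls.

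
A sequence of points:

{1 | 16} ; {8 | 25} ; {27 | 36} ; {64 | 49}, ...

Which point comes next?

First part: perfect cubes: 1³, 2³, 3³, …, so 1, 8, 27, 64 → 125.
Second part: perfect squares: 4², 5², 6², …, so 16, 25, 36, 49 → 64.
Putting it together: {125 | 64}.

{125 | 64}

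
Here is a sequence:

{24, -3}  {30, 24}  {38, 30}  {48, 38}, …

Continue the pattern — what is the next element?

First part: differences are 6, 8, 10, … (increasing by 2 each time), so 24, 30, 38, 48 → 60.
Second part — always the previous value of the first part: -3, 24, 30, 38 → 48.
So the next element is {60, 48}.

{60, 48}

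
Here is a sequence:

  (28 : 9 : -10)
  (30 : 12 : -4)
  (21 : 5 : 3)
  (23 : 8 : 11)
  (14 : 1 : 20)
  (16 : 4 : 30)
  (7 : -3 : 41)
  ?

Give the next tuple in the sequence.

(9 : 0 : 53)

First coordinate goes 28, 30, 21, 23, 14, 16, 7 → 9 (alternating steps +2, −9, +2, −9, …).
Second coordinate: alternating steps +3, −7, +3, −7, …; 9, 12, 5, 8, 1, 4, -3 → 0.
Third coordinate — differences are 6, 7, 8, … (increasing by 1 each time): -10, -4, 3, 11, 20, 30, 41 → 53.
Putting it together: (9 : 0 : 53).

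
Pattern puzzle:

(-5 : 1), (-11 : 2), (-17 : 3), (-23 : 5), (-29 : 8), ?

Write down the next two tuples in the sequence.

(-35 : 13), (-41 : 21)

First slot: -5, -11, -17, -23, -29 → -35 → -41 (−6 each step).
Second slot — each term is the sum of the two before it: 1, 2, 3, 5, 8 → 13 → 21.
So the next two tuples are (-35 : 13) and (-41 : 21).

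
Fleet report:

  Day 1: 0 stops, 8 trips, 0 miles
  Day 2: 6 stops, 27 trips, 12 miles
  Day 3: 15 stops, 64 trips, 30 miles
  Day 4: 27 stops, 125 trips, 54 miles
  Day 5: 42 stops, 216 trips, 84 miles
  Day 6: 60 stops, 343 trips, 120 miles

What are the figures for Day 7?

Stops — differences are 6, 9, 12, … (increasing by 3 each time): 0, 6, 15, 27, 42, 60 → 81.
For the trips, perfect cubes: 2³, 3³, 4³, …: 8, 27, 64, 125, 216, 343 → 512.
Miles: 0, 12, 30, 54, 84, 120 → 162 (always 2 × the stops).
Putting it together: 81 stops, 512 trips, 162 miles.

81 stops, 512 trips, 162 miles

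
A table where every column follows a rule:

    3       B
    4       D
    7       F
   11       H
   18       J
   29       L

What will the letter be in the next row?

N

Letter: letters move forward 2 places in the alphabet, so B, D, F, H, J, L → N.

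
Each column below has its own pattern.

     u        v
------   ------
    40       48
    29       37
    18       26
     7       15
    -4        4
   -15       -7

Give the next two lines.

Column u — −11 each step: 40, 29, 18, 7, -4, -15 → -26 → -37.
Column v: always 8 more than the column u, so 48, 37, 26, 15, 4, -7 → -18 → -29.
So the next two lines are -26  -18 and -37  -29.

-26  -18; -37  -29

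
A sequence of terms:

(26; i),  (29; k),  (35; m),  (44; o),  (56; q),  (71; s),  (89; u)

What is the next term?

First value: differences are 3, 6, 9, … (increasing by 3 each time), so 26, 29, 35, 44, 56, 71, 89 → 110.
Letter — letters move forward 2 places in the alphabet: i, k, m, o, q, s, u → w.
So the next term is (110; w).

(110; w)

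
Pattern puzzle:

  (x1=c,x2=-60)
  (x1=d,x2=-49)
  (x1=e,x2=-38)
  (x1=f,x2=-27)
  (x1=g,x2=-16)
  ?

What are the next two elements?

(x1=h,x2=-5), (x1=i,x2=6)

X1: letters move forward 1 place in the alphabet; c, d, e, f, g → h → i.
X2 — +11 each step: -60, -49, -38, -27, -16 → -5 → 6.
Putting the parts together: (x1=h,x2=-5) and then (x1=i,x2=6).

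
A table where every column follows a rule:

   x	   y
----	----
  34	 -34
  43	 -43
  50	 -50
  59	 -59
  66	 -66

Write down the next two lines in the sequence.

Column x: alternating steps +9, +7, +9, +7, …, so 34, 43, 50, 59, 66 → 75 → 82.
Column y: always the negative of the column x, so -34, -43, -50, -59, -66 → -75 → -82.
Putting the parts together: 75  -75 and then 82  -82.

75  -75; 82  -82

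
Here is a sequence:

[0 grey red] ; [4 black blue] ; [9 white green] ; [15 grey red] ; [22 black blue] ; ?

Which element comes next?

[30 white green]

First value goes 0, 4, 9, 15, 22 → 30 (differences are 4, 5, 6, … (increasing by 1 each time)).
For the shade, repeats grey → black → white: grey, black, white, grey, black → white.
Colour goes red, blue, green, red, blue → green (repeats red → blue → green).
Combining the parts gives [30 white green].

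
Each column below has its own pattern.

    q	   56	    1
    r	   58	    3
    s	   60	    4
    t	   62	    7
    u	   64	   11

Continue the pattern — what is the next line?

v  66  18

For the letter, letters move forward 1 place in the alphabet: q, r, s, t, u → v.
Second component — +2 each step: 56, 58, 60, 62, 64 → 66.
For the third component, each term is the sum of the two before it: 1, 3, 4, 7, 11 → 18.
Putting it together: v  66  18.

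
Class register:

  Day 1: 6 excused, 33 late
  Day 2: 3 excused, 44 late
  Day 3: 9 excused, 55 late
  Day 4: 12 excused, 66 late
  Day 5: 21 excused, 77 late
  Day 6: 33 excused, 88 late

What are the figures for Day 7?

54 excused, 99 late

Excused: each term is the sum of the two before it, so 6, 3, 9, 12, 21, 33 → 54.
Late: 33, 44, 55, 66, 77, 88 → 99 (+11 each step).
Putting it together: 54 excused, 99 late.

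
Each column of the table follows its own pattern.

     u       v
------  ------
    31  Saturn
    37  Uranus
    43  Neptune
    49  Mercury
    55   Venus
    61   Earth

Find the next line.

Column u: +6 each step, so 31, 37, 43, 49, 55, 61 → 67.
Column v: runs through the planets Mercury→Neptune; Saturn, Uranus, Neptune, Mercury, Venus, Earth → Mars.
So the next line is 67  Mars.

67  Mars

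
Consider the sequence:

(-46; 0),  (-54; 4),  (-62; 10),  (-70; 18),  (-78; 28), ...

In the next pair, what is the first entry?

First entry: −8 each step, so -46, -54, -62, -70, -78 → -86.

-86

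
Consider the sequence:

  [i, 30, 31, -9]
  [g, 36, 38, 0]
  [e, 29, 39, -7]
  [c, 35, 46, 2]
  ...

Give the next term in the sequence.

Letter: letters move back 2 places in the alphabet; i, g, e, c → a.
Second part goes 30, 36, 29, 35 → 28 (alternating steps +6, −7, +6, −7, …).
Third part goes 31, 38, 39, 46 → 47 (alternating steps +7, +1, +7, +1, …).
Fourth part — alternating steps +9, −7, +9, −7, …: -9, 0, -7, 2 → -5.
Combining the parts gives [a, 28, 47, -5].

[a, 28, 47, -5]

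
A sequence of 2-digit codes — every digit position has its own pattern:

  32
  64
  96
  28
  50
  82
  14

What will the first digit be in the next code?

First digit: +3 each step, mod 10; 3, 6, 9, 2, 5, 8, 1 → 4.

4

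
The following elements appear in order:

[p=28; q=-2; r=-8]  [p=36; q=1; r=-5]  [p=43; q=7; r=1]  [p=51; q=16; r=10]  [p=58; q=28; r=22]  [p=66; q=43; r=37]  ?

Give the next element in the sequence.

[p=73; q=61; r=55]

P: 28, 36, 43, 51, 58, 66 → 73 (alternating steps +8, +7, +8, +7, …).
Q — differences are 3, 6, 9, … (increasing by 3 each time): -2, 1, 7, 16, 28, 43 → 61.
R: always 6 less than the q; -8, -5, 1, 10, 22, 37 → 55.
So the next element is [p=73; q=61; r=55].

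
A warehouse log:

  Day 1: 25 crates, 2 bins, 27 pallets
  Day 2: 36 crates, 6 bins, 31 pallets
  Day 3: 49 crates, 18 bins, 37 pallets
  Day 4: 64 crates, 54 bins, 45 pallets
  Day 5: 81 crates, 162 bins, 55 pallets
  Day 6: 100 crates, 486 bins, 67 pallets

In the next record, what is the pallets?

81

Pallets goes 27, 31, 37, 45, 55, 67 → 81 (differences are 4, 6, 8, … (increasing by 2 each time)).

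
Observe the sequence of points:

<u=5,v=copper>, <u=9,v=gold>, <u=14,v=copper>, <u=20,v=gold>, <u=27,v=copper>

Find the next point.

<u=35,v=gold>

U: differences are 4, 5, 6, … (increasing by 1 each time), so 5, 9, 14, 20, 27 → 35.
V goes copper, gold, copper, gold, copper → gold (alternates copper ↔ gold).
Putting it together: <u=35,v=gold>.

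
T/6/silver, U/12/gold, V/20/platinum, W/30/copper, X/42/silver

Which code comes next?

Y/56/gold

Letter — letters move forward 1 place in the alphabet: T, U, V, W, X → Y.
For the second component, differences are 6, 8, 10, … (increasing by 2 each time): 6, 12, 20, 30, 42 → 56.
Metal — repeats silver → gold → platinum → copper: silver, gold, platinum, copper, silver → gold.
Putting it together: Y/56/gold.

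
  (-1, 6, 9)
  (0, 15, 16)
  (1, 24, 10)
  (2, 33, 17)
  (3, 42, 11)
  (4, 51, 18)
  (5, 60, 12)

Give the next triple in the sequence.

(6, 69, 19)

First slot: +1 each step; -1, 0, 1, 2, 3, 4, 5 → 6.
Second slot goes 6, 15, 24, 33, 42, 51, 60 → 69 (+9 each step).
Third slot: 9, 16, 10, 17, 11, 18, 12 → 19 (alternating steps +7, −6, +7, −6, …).
Combining the parts gives (6, 69, 19).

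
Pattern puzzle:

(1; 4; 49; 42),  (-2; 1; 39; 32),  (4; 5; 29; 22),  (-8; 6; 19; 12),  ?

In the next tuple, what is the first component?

16

First component goes 1, -2, 4, -8 → 16 (×(-2) each step).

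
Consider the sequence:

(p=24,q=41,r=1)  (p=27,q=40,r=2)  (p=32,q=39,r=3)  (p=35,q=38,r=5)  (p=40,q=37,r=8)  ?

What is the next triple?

(p=43,q=36,r=13)

P: alternating steps +3, +5, +3, +5, …; 24, 27, 32, 35, 40 → 43.
For the q, −1 each step: 41, 40, 39, 38, 37 → 36.
R — each term is the sum of the two before it: 1, 2, 3, 5, 8 → 13.
So the next triple is (p=43,q=36,r=13).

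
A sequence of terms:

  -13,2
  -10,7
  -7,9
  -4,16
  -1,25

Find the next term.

2,41

First coordinate: +3 each step, so -13, -10, -7, -4, -1 → 2.
Second coordinate — each term is the sum of the two before it: 2, 7, 9, 16, 25 → 41.
Combining the parts gives 2,41.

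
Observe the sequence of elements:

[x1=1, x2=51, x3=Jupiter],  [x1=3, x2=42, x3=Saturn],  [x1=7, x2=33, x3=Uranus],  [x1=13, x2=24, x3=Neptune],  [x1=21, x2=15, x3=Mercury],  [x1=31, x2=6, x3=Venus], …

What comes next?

[x1=43, x2=-3, x3=Earth]

For the x1, differences are 2, 4, 6, … (increasing by 2 each time): 1, 3, 7, 13, 21, 31 → 43.
For the x2, −9 each step: 51, 42, 33, 24, 15, 6 → -3.
X3: runs through the planets Mercury→Neptune; Jupiter, Saturn, Uranus, Neptune, Mercury, Venus → Earth.
Combining the parts gives [x1=43, x2=-3, x3=Earth].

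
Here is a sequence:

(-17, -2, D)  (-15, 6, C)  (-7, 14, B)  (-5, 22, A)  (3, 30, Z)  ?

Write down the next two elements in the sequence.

(5, 38, Y), (13, 46, X)

First slot — alternating steps +2, +8, +2, +8, …: -17, -15, -7, -5, 3 → 5 → 13.
For the second slot, +8 each step: -2, 6, 14, 22, 30 → 38 → 46.
Letter — letters move back 1 place in the alphabet, wrapping A→Z: D, C, B, A, Z → Y → X.
So the next two elements are (5, 38, Y) and (13, 46, X).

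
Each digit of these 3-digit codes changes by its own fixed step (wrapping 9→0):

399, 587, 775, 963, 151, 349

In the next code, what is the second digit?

Second digit goes 9, 8, 7, 6, 5, 4 → 3 (−1 each step, mod 10).

3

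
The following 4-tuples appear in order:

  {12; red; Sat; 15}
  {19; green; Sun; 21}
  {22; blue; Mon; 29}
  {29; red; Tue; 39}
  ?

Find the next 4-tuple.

First coordinate: alternating steps +7, +3, +7, +3, …; 12, 19, 22, 29 → 32.
Colour — repeats red → green → blue: red, green, blue, red → green.
Day: runs through the weekdays Mon→Sun, so Sat, Sun, Mon, Tue → Wed.
Fourth coordinate: differences are 6, 8, 10, … (increasing by 2 each time); 15, 21, 29, 39 → 51.
Combining the parts gives {32; green; Wed; 51}.

{32; green; Wed; 51}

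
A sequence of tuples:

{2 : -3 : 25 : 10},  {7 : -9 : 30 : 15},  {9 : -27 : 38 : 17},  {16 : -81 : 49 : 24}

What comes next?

First slot — each term is the sum of the two before it: 2, 7, 9, 16 → 25.
For the second slot, ×3 each step: -3, -9, -27, -81 → -243.
Third slot: differences are 5, 8, 11, … (increasing by 3 each time); 25, 30, 38, 49 → 63.
Fourth slot goes 10, 15, 17, 24 → 33 (always 8 more than the first slot).
So the next tuple is {25 : -243 : 63 : 33}.

{25 : -243 : 63 : 33}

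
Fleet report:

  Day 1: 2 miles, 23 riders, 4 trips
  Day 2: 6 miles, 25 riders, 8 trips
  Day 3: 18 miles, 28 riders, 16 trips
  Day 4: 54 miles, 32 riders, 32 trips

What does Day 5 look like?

162 miles, 37 riders, 64 trips

Miles: 2, 6, 18, 54 → 162 (×3 each step).
Riders goes 23, 25, 28, 32 → 37 (differences are 2, 3, 4, … (increasing by 1 each time)).
Trips: ×2 each step; 4, 8, 16, 32 → 64.
So the next line is 162 miles, 37 riders, 64 trips.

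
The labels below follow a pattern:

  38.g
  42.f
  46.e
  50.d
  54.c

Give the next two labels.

58.b then 62.a

For the first component, +4 each step: 38, 42, 46, 50, 54 → 58 → 62.
Letter: letters move back 1 place in the alphabet, so g, f, e, d, c → b → a.
So the next two labels are 58.b and 62.a.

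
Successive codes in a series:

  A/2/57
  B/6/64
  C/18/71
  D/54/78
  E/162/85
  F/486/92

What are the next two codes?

Letter goes A, B, C, D, E, F → G → H (letters move forward 1 place in the alphabet).
Second component goes 2, 6, 18, 54, 162, 486 → 1458 → 4374 (×3 each step).
Third component: +7 each step, so 57, 64, 71, 78, 85, 92 → 99 → 106.
So the next two codes are G/1458/99 and H/4374/106.

G/1458/99 then H/4374/106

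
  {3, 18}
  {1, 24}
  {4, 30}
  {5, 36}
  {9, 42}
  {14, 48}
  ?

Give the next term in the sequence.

{23, 54}

First entry: each term is the sum of the two before it, so 3, 1, 4, 5, 9, 14 → 23.
Second entry: +6 each step; 18, 24, 30, 36, 42, 48 → 54.
So the next term is {23, 54}.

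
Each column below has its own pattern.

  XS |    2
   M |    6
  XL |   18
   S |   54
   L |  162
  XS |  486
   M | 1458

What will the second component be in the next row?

4374

Second component: ×3 each step; 2, 6, 18, 54, 162, 486, 1458 → 4374.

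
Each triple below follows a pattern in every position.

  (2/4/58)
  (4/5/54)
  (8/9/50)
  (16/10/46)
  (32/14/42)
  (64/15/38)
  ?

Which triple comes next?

(128/19/34)

First part goes 2, 4, 8, 16, 32, 64 → 128 (×2 each step).
Second part: 4, 5, 9, 10, 14, 15 → 19 (alternating steps +1, +4, +1, +4, …).
Third part — −4 each step: 58, 54, 50, 46, 42, 38 → 34.
Combining the parts gives (128/19/34).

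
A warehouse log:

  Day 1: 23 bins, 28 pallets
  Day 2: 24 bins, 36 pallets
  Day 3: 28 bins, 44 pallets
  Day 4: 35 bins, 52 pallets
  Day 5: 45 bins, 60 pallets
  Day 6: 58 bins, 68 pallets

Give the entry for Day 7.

74 bins, 76 pallets

Bins: differences are 1, 4, 7, … (increasing by 3 each time); 23, 24, 28, 35, 45, 58 → 74.
Pallets: +8 each step; 28, 36, 44, 52, 60, 68 → 76.
Putting it together: 74 bins, 76 pallets.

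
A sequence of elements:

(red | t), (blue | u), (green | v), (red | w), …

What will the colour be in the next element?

Colour goes red, blue, green, red → blue (repeats red → blue → green).

blue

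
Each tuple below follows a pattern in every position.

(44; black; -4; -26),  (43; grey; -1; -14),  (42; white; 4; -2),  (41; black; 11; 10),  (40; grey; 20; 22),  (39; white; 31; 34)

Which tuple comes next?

(38; black; 44; 46)

First entry: −1 each step, so 44, 43, 42, 41, 40, 39 → 38.
Shade — repeats black → grey → white: black, grey, white, black, grey, white → black.
For the third entry, differences are 3, 5, 7, … (increasing by 2 each time): -4, -1, 4, 11, 20, 31 → 44.
Fourth entry: -26, -14, -2, 10, 22, 34 → 46 (+12 each step).
So the next tuple is (38; black; 44; 46).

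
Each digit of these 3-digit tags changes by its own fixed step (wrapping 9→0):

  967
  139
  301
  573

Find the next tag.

745

First digit — +2 each step, mod 10: 9, 1, 3, 5 → 7.
Second digit: 6, 3, 0, 7 → 4 (−3 each step, mod 10).
Third digit — +2 each step, mod 10: 7, 9, 1, 3 → 5.
So the next tag is 745.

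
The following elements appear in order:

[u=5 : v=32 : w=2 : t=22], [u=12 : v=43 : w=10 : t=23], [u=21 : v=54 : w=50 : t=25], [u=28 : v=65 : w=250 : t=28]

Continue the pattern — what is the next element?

U goes 5, 12, 21, 28 → 37 (alternating steps +7, +9, +7, +9, …).
V goes 32, 43, 54, 65 → 76 (+11 each step).
W goes 2, 10, 50, 250 → 1250 (×5 each step).
For the t, differences are 1, 2, 3, … (increasing by 1 each time): 22, 23, 25, 28 → 32.
So the next element is [u=37 : v=76 : w=1250 : t=32].

[u=37 : v=76 : w=1250 : t=32]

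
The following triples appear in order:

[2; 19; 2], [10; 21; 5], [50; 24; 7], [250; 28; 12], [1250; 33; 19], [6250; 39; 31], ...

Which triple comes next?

[31250; 46; 50]

First slot — ×5 each step: 2, 10, 50, 250, 1250, 6250 → 31250.
Second slot: 19, 21, 24, 28, 33, 39 → 46 (differences are 2, 3, 4, … (increasing by 1 each time)).
Third slot — each term is the sum of the two before it: 2, 5, 7, 12, 19, 31 → 50.
So the next triple is [31250; 46; 50].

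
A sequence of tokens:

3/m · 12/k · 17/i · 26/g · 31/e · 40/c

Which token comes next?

45/a

First component: alternating steps +9, +5, +9, +5, …; 3, 12, 17, 26, 31, 40 → 45.
Letter: letters move back 2 places in the alphabet, so m, k, i, g, e, c → a.
So the next token is 45/a.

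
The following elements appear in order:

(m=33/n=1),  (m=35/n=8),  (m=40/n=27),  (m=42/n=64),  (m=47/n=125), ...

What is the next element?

(m=49/n=216)

M — alternating steps +2, +5, +2, +5, …: 33, 35, 40, 42, 47 → 49.
N — perfect cubes: 1³, 2³, 3³, …: 1, 8, 27, 64, 125 → 216.
Putting it together: (m=49/n=216).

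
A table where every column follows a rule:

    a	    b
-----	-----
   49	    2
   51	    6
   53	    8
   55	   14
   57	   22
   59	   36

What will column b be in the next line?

For the column b, each term is the sum of the two before it: 2, 6, 8, 14, 22, 36 → 58.

58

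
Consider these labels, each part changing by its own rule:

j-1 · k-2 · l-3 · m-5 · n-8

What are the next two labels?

Letter goes j, k, l, m, n → o → p (letters move forward 1 place in the alphabet).
Second component — each term is the sum of the two before it: 1, 2, 3, 5, 8 → 13 → 21.
So the next two labels are o-13 and p-21.

o-13 then p-21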